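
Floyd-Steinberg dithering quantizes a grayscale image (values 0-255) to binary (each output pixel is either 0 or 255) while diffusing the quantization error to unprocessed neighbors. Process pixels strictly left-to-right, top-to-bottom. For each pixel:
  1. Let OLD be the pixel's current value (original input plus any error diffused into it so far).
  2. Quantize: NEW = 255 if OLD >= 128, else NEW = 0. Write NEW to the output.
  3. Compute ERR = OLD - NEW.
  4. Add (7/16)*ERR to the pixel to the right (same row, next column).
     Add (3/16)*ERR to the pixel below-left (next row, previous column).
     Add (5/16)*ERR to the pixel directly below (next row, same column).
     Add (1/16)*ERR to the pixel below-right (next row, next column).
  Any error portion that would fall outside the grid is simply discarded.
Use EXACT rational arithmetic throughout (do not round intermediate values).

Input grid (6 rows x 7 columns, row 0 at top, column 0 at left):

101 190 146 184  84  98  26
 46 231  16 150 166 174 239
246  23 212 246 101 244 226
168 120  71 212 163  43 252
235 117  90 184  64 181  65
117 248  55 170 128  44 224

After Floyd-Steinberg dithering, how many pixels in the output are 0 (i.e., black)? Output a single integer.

(0,0): OLD=101 → NEW=0, ERR=101
(0,1): OLD=3747/16 → NEW=255, ERR=-333/16
(0,2): OLD=35045/256 → NEW=255, ERR=-30235/256
(0,3): OLD=542019/4096 → NEW=255, ERR=-502461/4096
(0,4): OLD=1987797/65536 → NEW=0, ERR=1987797/65536
(0,5): OLD=116675027/1048576 → NEW=0, ERR=116675027/1048576
(0,6): OLD=1252932805/16777216 → NEW=0, ERR=1252932805/16777216
(1,0): OLD=18857/256 → NEW=0, ERR=18857/256
(1,1): OLD=493343/2048 → NEW=255, ERR=-28897/2048
(1,2): OLD=-3367413/65536 → NEW=0, ERR=-3367413/65536
(1,3): OLD=22935215/262144 → NEW=0, ERR=22935215/262144
(1,4): OLD=3807622701/16777216 → NEW=255, ERR=-470567379/16777216
(1,5): OLD=28507737149/134217728 → NEW=255, ERR=-5717783491/134217728
(1,6): OLD=538275823091/2147483648 → NEW=255, ERR=-9332507149/2147483648
(2,0): OLD=8728517/32768 → NEW=255, ERR=372677/32768
(2,1): OLD=19436359/1048576 → NEW=0, ERR=19436359/1048576
(2,2): OLD=3683858581/16777216 → NEW=255, ERR=-594331499/16777216
(2,3): OLD=33470155309/134217728 → NEW=255, ERR=-755365331/134217728
(2,4): OLD=93687537789/1073741824 → NEW=0, ERR=93687537789/1073741824
(2,5): OLD=9149748865599/34359738368 → NEW=255, ERR=388015581759/34359738368
(2,6): OLD=124750569865385/549755813888 → NEW=255, ERR=-15437162676055/549755813888
(3,0): OLD=2936509685/16777216 → NEW=255, ERR=-1341680395/16777216
(3,1): OLD=11391608401/134217728 → NEW=0, ERR=11391608401/134217728
(3,2): OLD=104330547907/1073741824 → NEW=0, ERR=104330547907/1073741824
(3,3): OLD=1146314221637/4294967296 → NEW=255, ERR=51097561157/4294967296
(3,4): OLD=108432340355317/549755813888 → NEW=255, ERR=-31755392186123/549755813888
(3,5): OLD=94321016256303/4398046511104 → NEW=0, ERR=94321016256303/4398046511104
(3,6): OLD=17825350133988401/70368744177664 → NEW=255, ERR=-118679631315919/70368744177664
(4,0): OLD=485166266683/2147483648 → NEW=255, ERR=-62442063557/2147483648
(4,1): OLD=4948571813119/34359738368 → NEW=255, ERR=-3813161470721/34359738368
(4,2): OLD=43621373838417/549755813888 → NEW=0, ERR=43621373838417/549755813888
(4,3): OLD=957342118032843/4398046511104 → NEW=255, ERR=-164159742298677/4398046511104
(4,4): OLD=1209776347614257/35184372088832 → NEW=0, ERR=1209776347614257/35184372088832
(4,5): OLD=223849704211847281/1125899906842624 → NEW=255, ERR=-63254772033021839/1125899906842624
(4,6): OLD=742804308541516135/18014398509481984 → NEW=0, ERR=742804308541516135/18014398509481984
(5,0): OLD=47886580728173/549755813888 → NEW=0, ERR=47886580728173/549755813888
(5,1): OLD=1163231585095887/4398046511104 → NEW=255, ERR=41729724764367/4398046511104
(5,2): OLD=2463340030755225/35184372088832 → NEW=0, ERR=2463340030755225/35184372088832
(5,3): OLD=56399789786731997/281474976710656 → NEW=255, ERR=-15376329274485283/281474976710656
(5,4): OLD=1837080795018860319/18014398509481984 → NEW=0, ERR=1837080795018860319/18014398509481984
(5,5): OLD=11664569384384319919/144115188075855872 → NEW=0, ERR=11664569384384319919/144115188075855872
(5,6): OLD=619776381275991534689/2305843009213693952 → NEW=255, ERR=31786413926499576929/2305843009213693952
Output grid:
  Row 0: .###...  (4 black, running=4)
  Row 1: .#..###  (3 black, running=7)
  Row 2: #.##.##  (2 black, running=9)
  Row 3: #..##.#  (3 black, running=12)
  Row 4: ##.#.#.  (3 black, running=15)
  Row 5: .#.#..#  (4 black, running=19)

Answer: 19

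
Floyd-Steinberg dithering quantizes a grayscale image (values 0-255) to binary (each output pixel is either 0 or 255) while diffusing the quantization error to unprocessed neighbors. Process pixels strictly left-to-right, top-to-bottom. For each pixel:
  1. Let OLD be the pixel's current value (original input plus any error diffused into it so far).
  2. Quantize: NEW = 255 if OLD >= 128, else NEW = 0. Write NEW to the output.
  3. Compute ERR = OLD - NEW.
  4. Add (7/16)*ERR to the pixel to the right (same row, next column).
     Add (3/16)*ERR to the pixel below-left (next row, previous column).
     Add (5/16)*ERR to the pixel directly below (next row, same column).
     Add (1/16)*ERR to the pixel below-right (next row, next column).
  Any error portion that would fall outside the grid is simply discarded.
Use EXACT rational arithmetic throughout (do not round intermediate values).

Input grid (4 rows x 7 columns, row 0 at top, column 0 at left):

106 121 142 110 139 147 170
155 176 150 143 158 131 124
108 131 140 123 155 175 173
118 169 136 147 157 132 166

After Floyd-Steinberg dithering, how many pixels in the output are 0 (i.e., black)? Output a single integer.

Answer: 12

Derivation:
(0,0): OLD=106 → NEW=0, ERR=106
(0,1): OLD=1339/8 → NEW=255, ERR=-701/8
(0,2): OLD=13269/128 → NEW=0, ERR=13269/128
(0,3): OLD=318163/2048 → NEW=255, ERR=-204077/2048
(0,4): OLD=3126213/32768 → NEW=0, ERR=3126213/32768
(0,5): OLD=98953827/524288 → NEW=255, ERR=-34739613/524288
(0,6): OLD=1182886069/8388608 → NEW=255, ERR=-956208971/8388608
(1,0): OLD=21977/128 → NEW=255, ERR=-10663/128
(1,1): OLD=141551/1024 → NEW=255, ERR=-119569/1024
(1,2): OLD=3511067/32768 → NEW=0, ERR=3511067/32768
(1,3): OLD=23999999/131072 → NEW=255, ERR=-9423361/131072
(1,4): OLD=1155180445/8388608 → NEW=255, ERR=-983914595/8388608
(1,5): OLD=2923817389/67108864 → NEW=0, ERR=2923817389/67108864
(1,6): OLD=110915678595/1073741824 → NEW=0, ERR=110915678595/1073741824
(2,0): OLD=984245/16384 → NEW=0, ERR=984245/16384
(2,1): OLD=71133591/524288 → NEW=255, ERR=-62559849/524288
(2,2): OLD=843071877/8388608 → NEW=0, ERR=843071877/8388608
(2,3): OLD=8670948765/67108864 → NEW=255, ERR=-8441811555/67108864
(2,4): OLD=35963704685/536870912 → NEW=0, ERR=35963704685/536870912
(2,5): OLD=3950680331535/17179869184 → NEW=255, ERR=-430186310385/17179869184
(2,6): OLD=54164325267801/274877906944 → NEW=255, ERR=-15929541002919/274877906944
(3,0): OLD=959655397/8388608 → NEW=0, ERR=959655397/8388608
(3,1): OLD=13714372481/67108864 → NEW=255, ERR=-3398387839/67108864
(3,2): OLD=61314976467/536870912 → NEW=0, ERR=61314976467/536870912
(3,3): OLD=379025118069/2147483648 → NEW=255, ERR=-168583212171/2147483648
(3,4): OLD=36017701568997/274877906944 → NEW=255, ERR=-34076164701723/274877906944
(3,5): OLD=139109437756415/2199023255552 → NEW=0, ERR=139109437756415/2199023255552
(3,6): OLD=6122126343194977/35184372088832 → NEW=255, ERR=-2849888539457183/35184372088832
Output grid:
  Row 0: .#.#.##  (3 black, running=3)
  Row 1: ##.##..  (3 black, running=6)
  Row 2: .#.#.##  (3 black, running=9)
  Row 3: .#.##.#  (3 black, running=12)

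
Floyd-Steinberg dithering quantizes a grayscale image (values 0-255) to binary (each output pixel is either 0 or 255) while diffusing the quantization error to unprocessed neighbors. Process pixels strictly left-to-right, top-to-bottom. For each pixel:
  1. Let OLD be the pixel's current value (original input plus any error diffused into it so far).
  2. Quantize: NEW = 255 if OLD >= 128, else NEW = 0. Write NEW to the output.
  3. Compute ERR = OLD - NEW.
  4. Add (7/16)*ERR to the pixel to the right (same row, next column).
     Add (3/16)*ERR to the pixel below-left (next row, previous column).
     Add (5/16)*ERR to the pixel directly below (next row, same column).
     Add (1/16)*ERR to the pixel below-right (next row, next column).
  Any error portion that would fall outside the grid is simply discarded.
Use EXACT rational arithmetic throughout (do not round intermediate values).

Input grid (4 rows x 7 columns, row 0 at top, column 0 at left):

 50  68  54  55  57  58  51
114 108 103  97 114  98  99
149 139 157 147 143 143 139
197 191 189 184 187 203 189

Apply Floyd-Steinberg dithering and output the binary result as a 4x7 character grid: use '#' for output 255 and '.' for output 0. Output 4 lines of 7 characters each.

Answer: .......
#.##.#.
#.#.##.
####.##

Derivation:
(0,0): OLD=50 → NEW=0, ERR=50
(0,1): OLD=719/8 → NEW=0, ERR=719/8
(0,2): OLD=11945/128 → NEW=0, ERR=11945/128
(0,3): OLD=196255/2048 → NEW=0, ERR=196255/2048
(0,4): OLD=3241561/32768 → NEW=0, ERR=3241561/32768
(0,5): OLD=53099631/524288 → NEW=0, ERR=53099631/524288
(0,6): OLD=799516425/8388608 → NEW=0, ERR=799516425/8388608
(1,0): OLD=18749/128 → NEW=255, ERR=-13891/128
(1,1): OLD=111851/1024 → NEW=0, ERR=111851/1024
(1,2): OLD=6669447/32768 → NEW=255, ERR=-1686393/32768
(1,3): OLD=16883547/131072 → NEW=255, ERR=-16539813/131072
(1,4): OLD=962051601/8388608 → NEW=0, ERR=962051601/8388608
(1,5): OLD=13682028961/67108864 → NEW=255, ERR=-3430731359/67108864
(1,6): OLD=121062730831/1073741824 → NEW=0, ERR=121062730831/1073741824
(2,0): OLD=2221129/16384 → NEW=255, ERR=-1956791/16384
(2,1): OLD=54761843/524288 → NEW=0, ERR=54761843/524288
(2,2): OLD=1424222873/8388608 → NEW=255, ERR=-714872167/8388608
(2,3): OLD=5943799441/67108864 → NEW=0, ERR=5943799441/67108864
(2,4): OLD=107436581313/536870912 → NEW=255, ERR=-29465501247/536870912
(2,5): OLD=2256076564555/17179869184 → NEW=255, ERR=-2124790077365/17179869184
(2,6): OLD=32141249762237/274877906944 → NEW=0, ERR=32141249762237/274877906944
(3,0): OLD=1503754745/8388608 → NEW=255, ERR=-635340295/8388608
(3,1): OLD=11211328965/67108864 → NEW=255, ERR=-5901431355/67108864
(3,2): OLD=78936606399/536870912 → NEW=255, ERR=-57965476161/536870912
(3,3): OLD=319598321753/2147483648 → NEW=255, ERR=-228010008487/2147483648
(3,4): OLD=29066370348537/274877906944 → NEW=0, ERR=29066370348537/274877906944
(3,5): OLD=503811120326459/2199023255552 → NEW=255, ERR=-56939809839301/2199023255552
(3,6): OLD=7264944516500901/35184372088832 → NEW=255, ERR=-1707070366151259/35184372088832
Row 0: .......
Row 1: #.##.#.
Row 2: #.#.##.
Row 3: ####.##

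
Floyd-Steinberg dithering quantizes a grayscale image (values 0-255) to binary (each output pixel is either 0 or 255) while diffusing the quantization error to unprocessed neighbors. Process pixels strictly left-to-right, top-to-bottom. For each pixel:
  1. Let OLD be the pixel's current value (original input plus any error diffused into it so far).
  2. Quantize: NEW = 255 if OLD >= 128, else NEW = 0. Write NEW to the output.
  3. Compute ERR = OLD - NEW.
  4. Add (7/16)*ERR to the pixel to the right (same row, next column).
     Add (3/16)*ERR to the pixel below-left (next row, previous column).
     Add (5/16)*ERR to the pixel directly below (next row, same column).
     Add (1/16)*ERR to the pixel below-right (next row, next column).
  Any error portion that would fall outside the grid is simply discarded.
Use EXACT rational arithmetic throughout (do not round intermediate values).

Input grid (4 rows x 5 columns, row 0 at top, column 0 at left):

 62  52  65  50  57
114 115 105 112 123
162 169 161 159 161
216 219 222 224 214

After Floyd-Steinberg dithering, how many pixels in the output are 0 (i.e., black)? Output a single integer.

(0,0): OLD=62 → NEW=0, ERR=62
(0,1): OLD=633/8 → NEW=0, ERR=633/8
(0,2): OLD=12751/128 → NEW=0, ERR=12751/128
(0,3): OLD=191657/2048 → NEW=0, ERR=191657/2048
(0,4): OLD=3209375/32768 → NEW=0, ERR=3209375/32768
(1,0): OLD=18971/128 → NEW=255, ERR=-13669/128
(1,1): OLD=118333/1024 → NEW=0, ERR=118333/1024
(1,2): OLD=6854401/32768 → NEW=255, ERR=-1501439/32768
(1,3): OLD=19108781/131072 → NEW=255, ERR=-14314579/131072
(1,4): OLD=234201191/2097152 → NEW=0, ERR=234201191/2097152
(2,0): OLD=2462447/16384 → NEW=255, ERR=-1715473/16384
(2,1): OLD=75517749/524288 → NEW=255, ERR=-58175691/524288
(2,2): OLD=712032479/8388608 → NEW=0, ERR=712032479/8388608
(2,3): OLD=24170226733/134217728 → NEW=255, ERR=-10055293907/134217728
(2,4): OLD=335644062203/2147483648 → NEW=255, ERR=-211964268037/2147483648
(3,0): OLD=1362936575/8388608 → NEW=255, ERR=-776158465/8388608
(3,1): OLD=10282146579/67108864 → NEW=255, ERR=-6830613741/67108864
(3,2): OLD=393016517185/2147483648 → NEW=255, ERR=-154591813055/2147483648
(3,3): OLD=669550337625/4294967296 → NEW=255, ERR=-425666322855/4294967296
(3,4): OLD=9284891676125/68719476736 → NEW=255, ERR=-8238574891555/68719476736
Output grid:
  Row 0: .....  (5 black, running=5)
  Row 1: #.##.  (2 black, running=7)
  Row 2: ##.##  (1 black, running=8)
  Row 3: #####  (0 black, running=8)

Answer: 8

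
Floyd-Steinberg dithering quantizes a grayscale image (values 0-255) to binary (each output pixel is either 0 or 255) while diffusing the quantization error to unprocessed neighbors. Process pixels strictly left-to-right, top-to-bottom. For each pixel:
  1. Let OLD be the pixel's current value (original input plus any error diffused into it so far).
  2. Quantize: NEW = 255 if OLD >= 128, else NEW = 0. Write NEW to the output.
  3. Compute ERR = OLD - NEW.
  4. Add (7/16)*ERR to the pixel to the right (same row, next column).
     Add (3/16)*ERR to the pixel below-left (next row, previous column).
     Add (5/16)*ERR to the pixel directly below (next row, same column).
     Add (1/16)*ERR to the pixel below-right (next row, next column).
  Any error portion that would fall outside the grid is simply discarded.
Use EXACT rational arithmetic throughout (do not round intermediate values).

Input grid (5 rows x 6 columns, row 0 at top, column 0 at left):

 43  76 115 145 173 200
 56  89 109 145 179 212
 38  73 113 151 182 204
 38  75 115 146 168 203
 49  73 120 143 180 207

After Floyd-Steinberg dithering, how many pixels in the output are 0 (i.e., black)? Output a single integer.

(0,0): OLD=43 → NEW=0, ERR=43
(0,1): OLD=1517/16 → NEW=0, ERR=1517/16
(0,2): OLD=40059/256 → NEW=255, ERR=-25221/256
(0,3): OLD=417373/4096 → NEW=0, ERR=417373/4096
(0,4): OLD=14259339/65536 → NEW=255, ERR=-2452341/65536
(0,5): OLD=192548813/1048576 → NEW=255, ERR=-74838067/1048576
(1,0): OLD=22327/256 → NEW=0, ERR=22327/256
(1,1): OLD=288769/2048 → NEW=255, ERR=-233471/2048
(1,2): OLD=3497621/65536 → NEW=0, ERR=3497621/65536
(1,3): OLD=49025777/262144 → NEW=255, ERR=-17820943/262144
(1,4): OLD=2190281267/16777216 → NEW=255, ERR=-2087908813/16777216
(1,5): OLD=35678110325/268435456 → NEW=255, ERR=-32772930955/268435456
(2,0): OLD=1437851/32768 → NEW=0, ERR=1437851/32768
(2,1): OLD=75529177/1048576 → NEW=0, ERR=75529177/1048576
(2,2): OLD=2370950859/16777216 → NEW=255, ERR=-1907239221/16777216
(2,3): OLD=8056021043/134217728 → NEW=0, ERR=8056021043/134217728
(2,4): OLD=610868198937/4294967296 → NEW=255, ERR=-484348461543/4294967296
(2,5): OLD=7471994890815/68719476736 → NEW=0, ERR=7471994890815/68719476736
(3,0): OLD=1094177899/16777216 → NEW=0, ERR=1094177899/16777216
(3,1): OLD=14424350351/134217728 → NEW=0, ERR=14424350351/134217728
(3,2): OLD=152738650461/1073741824 → NEW=255, ERR=-121065514659/1073741824
(3,3): OLD=5990873934679/68719476736 → NEW=0, ERR=5990873934679/68719476736
(3,4): OLD=107223430766071/549755813888 → NEW=255, ERR=-32964301775369/549755813888
(3,5): OLD=1791739963635737/8796093022208 → NEW=255, ERR=-451263757027303/8796093022208
(4,0): OLD=192266865765/2147483648 → NEW=0, ERR=192266865765/2147483648
(4,1): OLD=4421738672417/34359738368 → NEW=255, ERR=-4339994611423/34359738368
(4,2): OLD=57798395266067/1099511627776 → NEW=0, ERR=57798395266067/1099511627776
(4,3): OLD=3077784388325247/17592186044416 → NEW=255, ERR=-1408223053000833/17592186044416
(4,4): OLD=34359727337967215/281474976710656 → NEW=0, ERR=34359727337967215/281474976710656
(4,5): OLD=1083683290598105769/4503599627370496 → NEW=255, ERR=-64734614381370711/4503599627370496
Output grid:
  Row 0: ..#.##  (3 black, running=3)
  Row 1: .#.###  (2 black, running=5)
  Row 2: ..#.#.  (4 black, running=9)
  Row 3: ..#.##  (3 black, running=12)
  Row 4: .#.#.#  (3 black, running=15)

Answer: 15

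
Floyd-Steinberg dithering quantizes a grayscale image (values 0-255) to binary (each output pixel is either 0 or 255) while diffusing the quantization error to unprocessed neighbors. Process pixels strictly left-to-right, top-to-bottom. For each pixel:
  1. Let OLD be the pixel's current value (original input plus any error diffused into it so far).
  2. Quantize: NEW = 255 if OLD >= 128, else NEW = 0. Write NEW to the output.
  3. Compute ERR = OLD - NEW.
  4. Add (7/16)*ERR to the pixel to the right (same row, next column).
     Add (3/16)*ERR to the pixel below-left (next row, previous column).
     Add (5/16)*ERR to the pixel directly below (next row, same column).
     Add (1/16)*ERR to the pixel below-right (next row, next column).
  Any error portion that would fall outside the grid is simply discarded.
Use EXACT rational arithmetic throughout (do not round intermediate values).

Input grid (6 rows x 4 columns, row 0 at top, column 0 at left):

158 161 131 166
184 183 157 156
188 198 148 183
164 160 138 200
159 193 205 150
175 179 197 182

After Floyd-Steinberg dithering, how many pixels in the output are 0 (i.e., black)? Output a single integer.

Answer: 7

Derivation:
(0,0): OLD=158 → NEW=255, ERR=-97
(0,1): OLD=1897/16 → NEW=0, ERR=1897/16
(0,2): OLD=46815/256 → NEW=255, ERR=-18465/256
(0,3): OLD=550681/4096 → NEW=255, ERR=-493799/4096
(1,0): OLD=45035/256 → NEW=255, ERR=-20245/256
(1,1): OLD=339693/2048 → NEW=255, ERR=-182547/2048
(1,2): OLD=5260529/65536 → NEW=0, ERR=5260529/65536
(1,3): OLD=156170599/1048576 → NEW=255, ERR=-111216281/1048576
(2,0): OLD=4802943/32768 → NEW=255, ERR=-3552897/32768
(2,1): OLD=139268837/1048576 → NEW=255, ERR=-128118043/1048576
(2,2): OLD=197491385/2097152 → NEW=0, ERR=197491385/2097152
(2,3): OLD=6579074869/33554432 → NEW=255, ERR=-1977305291/33554432
(3,0): OLD=1798645775/16777216 → NEW=0, ERR=1798645775/16777216
(3,1): OLD=48211459921/268435456 → NEW=255, ERR=-20239581359/268435456
(3,2): OLD=497169357743/4294967296 → NEW=0, ERR=497169357743/4294967296
(3,3): OLD=16363067821641/68719476736 → NEW=255, ERR=-1160398746039/68719476736
(4,0): OLD=766072717987/4294967296 → NEW=255, ERR=-329143942493/4294967296
(4,1): OLD=5645823147753/34359738368 → NEW=255, ERR=-3115910136087/34359738368
(4,2): OLD=212888161342281/1099511627776 → NEW=255, ERR=-67487303740599/1099511627776
(4,3): OLD=2200860236377295/17592186044416 → NEW=0, ERR=2200860236377295/17592186044416
(5,0): OLD=73693779322419/549755813888 → NEW=255, ERR=-66493953219021/549755813888
(5,1): OLD=1432817574610245/17592186044416 → NEW=0, ERR=1432817574610245/17592186044416
(5,2): OLD=2034016995452449/8796093022208 → NEW=255, ERR=-208986725210591/8796093022208
(5,3): OLD=58227135930428009/281474976710656 → NEW=255, ERR=-13548983130789271/281474976710656
Output grid:
  Row 0: #.##  (1 black, running=1)
  Row 1: ##.#  (1 black, running=2)
  Row 2: ##.#  (1 black, running=3)
  Row 3: .#.#  (2 black, running=5)
  Row 4: ###.  (1 black, running=6)
  Row 5: #.##  (1 black, running=7)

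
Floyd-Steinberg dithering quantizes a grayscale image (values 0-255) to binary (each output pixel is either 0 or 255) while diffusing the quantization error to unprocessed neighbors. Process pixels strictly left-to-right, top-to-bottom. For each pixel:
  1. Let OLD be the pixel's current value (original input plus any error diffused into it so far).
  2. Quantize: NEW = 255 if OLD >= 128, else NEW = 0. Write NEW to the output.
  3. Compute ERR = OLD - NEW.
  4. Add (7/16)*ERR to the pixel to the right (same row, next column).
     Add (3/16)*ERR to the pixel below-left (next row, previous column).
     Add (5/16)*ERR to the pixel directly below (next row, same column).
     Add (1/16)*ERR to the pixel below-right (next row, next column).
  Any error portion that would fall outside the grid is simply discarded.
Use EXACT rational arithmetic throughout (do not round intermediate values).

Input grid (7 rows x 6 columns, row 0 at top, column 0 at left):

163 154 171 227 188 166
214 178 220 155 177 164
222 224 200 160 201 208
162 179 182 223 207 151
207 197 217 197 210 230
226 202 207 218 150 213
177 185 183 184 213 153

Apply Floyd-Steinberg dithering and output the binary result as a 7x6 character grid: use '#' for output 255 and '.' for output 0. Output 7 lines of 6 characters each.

Answer: #.####
###.#.
###.##
.####.
##.###
####.#
#.###.

Derivation:
(0,0): OLD=163 → NEW=255, ERR=-92
(0,1): OLD=455/4 → NEW=0, ERR=455/4
(0,2): OLD=14129/64 → NEW=255, ERR=-2191/64
(0,3): OLD=217111/1024 → NEW=255, ERR=-44009/1024
(0,4): OLD=2772129/16384 → NEW=255, ERR=-1405791/16384
(0,5): OLD=33675367/262144 → NEW=255, ERR=-33171353/262144
(1,0): OLD=13221/64 → NEW=255, ERR=-3099/64
(1,1): OLD=92259/512 → NEW=255, ERR=-38301/512
(1,2): OLD=2877439/16384 → NEW=255, ERR=-1300481/16384
(1,3): OLD=5807491/65536 → NEW=0, ERR=5807491/65536
(1,4): OLD=681757913/4194304 → NEW=255, ERR=-387789607/4194304
(1,5): OLD=5277735711/67108864 → NEW=0, ERR=5277735711/67108864
(2,0): OLD=1579761/8192 → NEW=255, ERR=-509199/8192
(2,1): OLD=40768523/262144 → NEW=255, ERR=-26078197/262144
(2,2): OLD=602354721/4194304 → NEW=255, ERR=-467192799/4194304
(2,3): OLD=3914586905/33554432 → NEW=0, ERR=3914586905/33554432
(2,4): OLD=261383232651/1073741824 → NEW=255, ERR=-12420932469/1073741824
(2,5): OLD=3809410980477/17179869184 → NEW=255, ERR=-571455661443/17179869184
(3,0): OLD=519770817/4194304 → NEW=0, ERR=519770817/4194304
(3,1): OLD=5951169165/33554432 → NEW=255, ERR=-2605210995/33554432
(3,2): OLD=34596034279/268435456 → NEW=255, ERR=-33855007001/268435456
(3,3): OLD=3352640382853/17179869184 → NEW=255, ERR=-1028226259067/17179869184
(3,4): OLD=24499184918725/137438953472 → NEW=255, ERR=-10547748216635/137438953472
(3,5): OLD=233770168258155/2199023255552 → NEW=0, ERR=233770168258155/2199023255552
(4,0): OLD=124107478479/536870912 → NEW=255, ERR=-12794604081/536870912
(4,1): OLD=1257638629027/8589934592 → NEW=255, ERR=-932794691933/8589934592
(4,2): OLD=31337231072825/274877906944 → NEW=0, ERR=31337231072825/274877906944
(4,3): OLD=905563663003069/4398046511104 → NEW=255, ERR=-215938197328451/4398046511104
(4,4): OLD=12717624268576461/70368744177664 → NEW=255, ERR=-5226405496727859/70368744177664
(4,5): OLD=254374919931096187/1125899906842624 → NEW=255, ERR=-32729556313772933/1125899906842624
(5,0): OLD=27239251082393/137438953472 → NEW=255, ERR=-7807682052967/137438953472
(5,1): OLD=717311551721193/4398046511104 → NEW=255, ERR=-404190308610327/4398046511104
(5,2): OLD=6559285448037555/35184372088832 → NEW=255, ERR=-2412729434614605/35184372088832
(5,3): OLD=186736026485271105/1125899906842624 → NEW=255, ERR=-100368449759598015/1125899906842624
(5,4): OLD=178499917613685065/2251799813685248 → NEW=0, ERR=178499917613685065/2251799813685248
(5,5): OLD=8429092649302099821/36028797018963968 → NEW=255, ERR=-758250590533712019/36028797018963968
(6,0): OLD=9993467665140827/70368744177664 → NEW=255, ERR=-7950562100163493/70368744177664
(6,1): OLD=101828413557108095/1125899906842624 → NEW=0, ERR=101828413557108095/1125899906842624
(6,2): OLD=804704761078396295/4503599627370496 → NEW=255, ERR=-343713143901080185/4503599627370496
(6,3): OLD=9607406438530659579/72057594037927936 → NEW=255, ERR=-8767280041140964101/72057594037927936
(6,4): OLD=201788222683644722507/1152921504606846976 → NEW=255, ERR=-92206760991101256373/1152921504606846976
(6,5): OLD=2146976379672665432877/18446744073709551616 → NEW=0, ERR=2146976379672665432877/18446744073709551616
Row 0: #.####
Row 1: ###.#.
Row 2: ###.##
Row 3: .####.
Row 4: ##.###
Row 5: ####.#
Row 6: #.###.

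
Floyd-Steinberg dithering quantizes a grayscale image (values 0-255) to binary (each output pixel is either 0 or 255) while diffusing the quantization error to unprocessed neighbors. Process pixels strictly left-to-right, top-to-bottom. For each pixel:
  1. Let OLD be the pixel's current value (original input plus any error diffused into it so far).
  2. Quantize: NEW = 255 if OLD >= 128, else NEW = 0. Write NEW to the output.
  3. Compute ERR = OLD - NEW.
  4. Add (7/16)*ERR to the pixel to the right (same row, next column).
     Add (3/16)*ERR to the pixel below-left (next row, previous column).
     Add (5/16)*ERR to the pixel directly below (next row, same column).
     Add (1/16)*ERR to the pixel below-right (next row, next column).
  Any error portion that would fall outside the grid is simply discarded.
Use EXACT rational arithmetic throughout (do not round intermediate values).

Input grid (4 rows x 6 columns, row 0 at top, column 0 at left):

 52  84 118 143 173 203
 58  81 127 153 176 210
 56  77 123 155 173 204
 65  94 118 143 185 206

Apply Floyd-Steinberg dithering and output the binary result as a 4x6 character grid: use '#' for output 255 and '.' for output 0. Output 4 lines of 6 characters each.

(0,0): OLD=52 → NEW=0, ERR=52
(0,1): OLD=427/4 → NEW=0, ERR=427/4
(0,2): OLD=10541/64 → NEW=255, ERR=-5779/64
(0,3): OLD=105979/1024 → NEW=0, ERR=105979/1024
(0,4): OLD=3576285/16384 → NEW=255, ERR=-601635/16384
(0,5): OLD=49003787/262144 → NEW=255, ERR=-17842933/262144
(1,0): OLD=6033/64 → NEW=0, ERR=6033/64
(1,1): OLD=72663/512 → NEW=255, ERR=-57897/512
(1,2): OLD=1235139/16384 → NEW=0, ERR=1235139/16384
(1,3): OLD=13486999/65536 → NEW=255, ERR=-3224681/65536
(1,4): OLD=573377461/4194304 → NEW=255, ERR=-496170059/4194304
(1,5): OLD=9038217827/67108864 → NEW=255, ERR=-8074542493/67108864
(2,0): OLD=526381/8192 → NEW=0, ERR=526381/8192
(2,1): OLD=23540767/262144 → NEW=0, ERR=23540767/262144
(2,2): OLD=711156445/4194304 → NEW=255, ERR=-358391075/4194304
(2,3): OLD=2844461941/33554432 → NEW=0, ERR=2844461941/33554432
(2,4): OLD=158360497183/1073741824 → NEW=255, ERR=-115443667937/1073741824
(2,5): OLD=1923604703433/17179869184 → NEW=0, ERR=1923604703433/17179869184
(3,0): OLD=427473021/4194304 → NEW=0, ERR=427473021/4194304
(3,1): OLD=5189069785/33554432 → NEW=255, ERR=-3367310375/33554432
(3,2): OLD=18495277995/268435456 → NEW=0, ERR=18495277995/268435456
(3,3): OLD=2991623868721/17179869184 → NEW=255, ERR=-1389242773199/17179869184
(3,4): OLD=19559699280689/137438953472 → NEW=255, ERR=-15487233854671/137438953472
(3,5): OLD=406755552302399/2199023255552 → NEW=255, ERR=-153995377863361/2199023255552
Row 0: ..#.##
Row 1: .#.###
Row 2: ..#.#.
Row 3: .#.###

Answer: ..#.##
.#.###
..#.#.
.#.###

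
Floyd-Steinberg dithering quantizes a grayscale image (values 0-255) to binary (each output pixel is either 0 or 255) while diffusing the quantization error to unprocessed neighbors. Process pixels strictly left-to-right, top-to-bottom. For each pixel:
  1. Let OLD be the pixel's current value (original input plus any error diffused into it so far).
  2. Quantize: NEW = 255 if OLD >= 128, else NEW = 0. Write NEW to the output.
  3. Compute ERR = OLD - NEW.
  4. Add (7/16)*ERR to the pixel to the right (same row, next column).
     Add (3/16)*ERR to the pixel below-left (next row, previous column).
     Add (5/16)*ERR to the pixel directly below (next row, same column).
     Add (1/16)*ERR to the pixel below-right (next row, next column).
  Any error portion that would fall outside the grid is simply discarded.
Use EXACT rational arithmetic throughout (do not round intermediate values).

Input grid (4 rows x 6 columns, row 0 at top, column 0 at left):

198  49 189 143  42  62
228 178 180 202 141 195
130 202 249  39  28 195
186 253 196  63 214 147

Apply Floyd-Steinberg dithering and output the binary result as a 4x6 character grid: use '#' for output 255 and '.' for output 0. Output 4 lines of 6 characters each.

(0,0): OLD=198 → NEW=255, ERR=-57
(0,1): OLD=385/16 → NEW=0, ERR=385/16
(0,2): OLD=51079/256 → NEW=255, ERR=-14201/256
(0,3): OLD=486321/4096 → NEW=0, ERR=486321/4096
(0,4): OLD=6156759/65536 → NEW=0, ERR=6156759/65536
(0,5): OLD=108109025/1048576 → NEW=0, ERR=108109025/1048576
(1,0): OLD=54963/256 → NEW=255, ERR=-10317/256
(1,1): OLD=315237/2048 → NEW=255, ERR=-207003/2048
(1,2): OLD=9319881/65536 → NEW=255, ERR=-7391799/65536
(1,3): OLD=53452565/262144 → NEW=255, ERR=-13394155/262144
(1,4): OLD=2931917087/16777216 → NEW=255, ERR=-1346272993/16777216
(1,5): OLD=53145855273/268435456 → NEW=255, ERR=-15305186007/268435456
(2,0): OLD=3226151/32768 → NEW=0, ERR=3226151/32768
(2,1): OLD=199041437/1048576 → NEW=255, ERR=-68345443/1048576
(2,2): OLD=2841049367/16777216 → NEW=255, ERR=-1437140713/16777216
(2,3): OLD=-4904125665/134217728 → NEW=0, ERR=-4904125665/134217728
(2,4): OLD=-115731687203/4294967296 → NEW=0, ERR=-115731687203/4294967296
(2,5): OLD=11021115386331/68719476736 → NEW=255, ERR=-6502351181349/68719476736
(3,0): OLD=3431710007/16777216 → NEW=255, ERR=-846480073/16777216
(3,1): OLD=26930770795/134217728 → NEW=255, ERR=-7294749845/134217728
(3,2): OLD=144448661937/1073741824 → NEW=255, ERR=-129355503183/1073741824
(3,3): OLD=-792390245293/68719476736 → NEW=0, ERR=-792390245293/68719476736
(3,4): OLD=99236127883123/549755813888 → NEW=255, ERR=-40951604658317/549755813888
(3,5): OLD=731456738440413/8796093022208 → NEW=0, ERR=731456738440413/8796093022208
Row 0: #.#...
Row 1: ######
Row 2: .##..#
Row 3: ###.#.

Answer: #.#...
######
.##..#
###.#.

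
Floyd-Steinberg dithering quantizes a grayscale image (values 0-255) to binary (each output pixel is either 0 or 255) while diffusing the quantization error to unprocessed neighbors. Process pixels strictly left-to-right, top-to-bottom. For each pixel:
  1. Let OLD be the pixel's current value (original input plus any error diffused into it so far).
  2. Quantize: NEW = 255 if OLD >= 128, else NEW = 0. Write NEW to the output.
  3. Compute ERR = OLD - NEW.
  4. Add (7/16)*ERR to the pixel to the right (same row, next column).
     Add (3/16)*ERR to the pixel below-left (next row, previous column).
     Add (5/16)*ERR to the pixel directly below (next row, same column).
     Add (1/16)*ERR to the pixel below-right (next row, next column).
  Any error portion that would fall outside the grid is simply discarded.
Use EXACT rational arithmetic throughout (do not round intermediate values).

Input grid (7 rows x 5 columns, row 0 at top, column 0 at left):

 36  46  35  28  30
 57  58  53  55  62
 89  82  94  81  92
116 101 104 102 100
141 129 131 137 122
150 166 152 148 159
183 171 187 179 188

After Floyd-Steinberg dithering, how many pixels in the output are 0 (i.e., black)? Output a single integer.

(0,0): OLD=36 → NEW=0, ERR=36
(0,1): OLD=247/4 → NEW=0, ERR=247/4
(0,2): OLD=3969/64 → NEW=0, ERR=3969/64
(0,3): OLD=56455/1024 → NEW=0, ERR=56455/1024
(0,4): OLD=886705/16384 → NEW=0, ERR=886705/16384
(1,0): OLD=5109/64 → NEW=0, ERR=5109/64
(1,1): OLD=64563/512 → NEW=0, ERR=64563/512
(1,2): OLD=2322351/16384 → NEW=255, ERR=-1855569/16384
(1,3): OLD=2405379/65536 → NEW=0, ERR=2405379/65536
(1,4): OLD=103196585/1048576 → NEW=0, ERR=103196585/1048576
(2,0): OLD=1127137/8192 → NEW=255, ERR=-961823/8192
(2,1): OLD=14101563/262144 → NEW=0, ERR=14101563/262144
(2,2): OLD=406450801/4194304 → NEW=0, ERR=406450801/4194304
(2,3): OLD=9814028227/67108864 → NEW=255, ERR=-7298732093/67108864
(2,4): OLD=83179138453/1073741824 → NEW=0, ERR=83179138453/1073741824
(3,0): OLD=374952273/4194304 → NEW=0, ERR=374952273/4194304
(3,1): OLD=5628842621/33554432 → NEW=255, ERR=-2927537539/33554432
(3,2): OLD=84913492079/1073741824 → NEW=0, ERR=84913492079/1073741824
(3,3): OLD=264553919287/2147483648 → NEW=0, ERR=264553919287/2147483648
(3,4): OLD=5886083229363/34359738368 → NEW=255, ERR=-2875650054477/34359738368
(4,0): OLD=81914276895/536870912 → NEW=255, ERR=-54987805665/536870912
(4,1): OLD=1328696097311/17179869184 → NEW=0, ERR=1328696097311/17179869184
(4,2): OLD=56953352700081/274877906944 → NEW=255, ERR=-13140513570639/274877906944
(4,3): OLD=632585538035231/4398046511104 → NEW=255, ERR=-488916322296289/4398046511104
(4,4): OLD=3863962925435481/70368744177664 → NEW=0, ERR=3863962925435481/70368744177664
(5,0): OLD=36419725427133/274877906944 → NEW=255, ERR=-33674140843587/274877906944
(5,1): OLD=266538562755319/2199023255552 → NEW=0, ERR=266538562755319/2199023255552
(5,2): OLD=12249745141951023/70368744177664 → NEW=255, ERR=-5694284623353297/70368744177664
(5,3): OLD=23971951341938753/281474976710656 → NEW=0, ERR=23971951341938753/281474976710656
(5,4): OLD=929864614027227259/4503599627370496 → NEW=255, ERR=-218553290952249221/4503599627370496
(6,0): OLD=5891390146778733/35184372088832 → NEW=255, ERR=-3080624735873427/35184372088832
(6,1): OLD=166342873882693603/1125899906842624 → NEW=255, ERR=-120761602362175517/1125899906842624
(6,2): OLD=2491949695103626993/18014398509481984 → NEW=255, ERR=-2101721924814278927/18014398509481984
(6,3): OLD=40471831931871415963/288230376151711744 → NEW=255, ERR=-33026913986815078757/288230376151711744
(6,4): OLD=590418798626068907005/4611686018427387904 → NEW=255, ERR=-585561136072915008515/4611686018427387904
Output grid:
  Row 0: .....  (5 black, running=5)
  Row 1: ..#..  (4 black, running=9)
  Row 2: #..#.  (3 black, running=12)
  Row 3: .#..#  (3 black, running=15)
  Row 4: #.##.  (2 black, running=17)
  Row 5: #.#.#  (2 black, running=19)
  Row 6: #####  (0 black, running=19)

Answer: 19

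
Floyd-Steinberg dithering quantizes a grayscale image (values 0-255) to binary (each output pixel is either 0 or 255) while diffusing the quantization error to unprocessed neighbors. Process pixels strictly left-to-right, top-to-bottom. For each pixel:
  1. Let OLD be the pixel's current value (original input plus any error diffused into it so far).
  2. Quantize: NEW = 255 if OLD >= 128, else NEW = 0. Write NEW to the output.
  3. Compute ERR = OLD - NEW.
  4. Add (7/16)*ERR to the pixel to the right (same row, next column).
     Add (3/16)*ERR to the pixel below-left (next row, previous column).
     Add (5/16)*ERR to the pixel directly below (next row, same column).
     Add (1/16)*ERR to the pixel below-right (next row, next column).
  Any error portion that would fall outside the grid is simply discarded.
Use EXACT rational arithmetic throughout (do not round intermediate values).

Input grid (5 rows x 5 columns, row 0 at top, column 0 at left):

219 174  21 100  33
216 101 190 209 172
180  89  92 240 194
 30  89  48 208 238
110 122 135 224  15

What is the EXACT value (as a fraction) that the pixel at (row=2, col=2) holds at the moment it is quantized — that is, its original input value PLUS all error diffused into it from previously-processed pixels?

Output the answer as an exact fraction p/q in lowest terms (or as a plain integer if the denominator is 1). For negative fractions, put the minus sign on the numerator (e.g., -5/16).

Answer: 402768955/4194304

Derivation:
(0,0): OLD=219 → NEW=255, ERR=-36
(0,1): OLD=633/4 → NEW=255, ERR=-387/4
(0,2): OLD=-1365/64 → NEW=0, ERR=-1365/64
(0,3): OLD=92845/1024 → NEW=0, ERR=92845/1024
(0,4): OLD=1190587/16384 → NEW=0, ERR=1190587/16384
(1,0): OLD=11943/64 → NEW=255, ERR=-4377/64
(1,1): OLD=17713/512 → NEW=0, ERR=17713/512
(1,2): OLD=3431205/16384 → NEW=255, ERR=-746715/16384
(1,3): OLD=15052753/65536 → NEW=255, ERR=-1658927/65536
(1,4): OLD=198496403/1048576 → NEW=255, ERR=-68890477/1048576
(2,0): OLD=1352619/8192 → NEW=255, ERR=-736341/8192
(2,1): OLD=12495465/262144 → NEW=0, ERR=12495465/262144
(2,2): OLD=402768955/4194304 → NEW=0, ERR=402768955/4194304
Target (2,2): original=92, with diffused error = 402768955/4194304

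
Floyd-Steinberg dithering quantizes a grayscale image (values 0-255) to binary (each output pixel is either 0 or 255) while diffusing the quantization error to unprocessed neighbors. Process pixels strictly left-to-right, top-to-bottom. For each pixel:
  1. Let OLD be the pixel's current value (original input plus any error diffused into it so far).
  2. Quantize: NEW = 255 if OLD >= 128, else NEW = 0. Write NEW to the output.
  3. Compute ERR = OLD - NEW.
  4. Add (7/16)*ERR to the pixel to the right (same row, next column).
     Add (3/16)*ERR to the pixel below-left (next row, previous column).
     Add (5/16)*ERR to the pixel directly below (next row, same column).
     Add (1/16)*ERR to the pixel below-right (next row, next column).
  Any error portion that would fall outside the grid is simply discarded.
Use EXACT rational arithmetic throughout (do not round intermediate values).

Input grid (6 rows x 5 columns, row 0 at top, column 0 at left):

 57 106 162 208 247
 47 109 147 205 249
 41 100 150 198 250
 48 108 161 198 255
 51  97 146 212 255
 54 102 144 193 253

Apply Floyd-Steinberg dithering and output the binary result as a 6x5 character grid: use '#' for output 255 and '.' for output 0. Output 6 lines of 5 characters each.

Answer: .#.##
..###
.#.##
..###
.#.##
.#.##

Derivation:
(0,0): OLD=57 → NEW=0, ERR=57
(0,1): OLD=2095/16 → NEW=255, ERR=-1985/16
(0,2): OLD=27577/256 → NEW=0, ERR=27577/256
(0,3): OLD=1045007/4096 → NEW=255, ERR=527/4096
(0,4): OLD=16191081/65536 → NEW=255, ERR=-520599/65536
(1,0): OLD=10637/256 → NEW=0, ERR=10637/256
(1,1): OLD=229723/2048 → NEW=0, ERR=229723/2048
(1,2): OLD=14549495/65536 → NEW=255, ERR=-2162185/65536
(1,3): OLD=51340715/262144 → NEW=255, ERR=-15506005/262144
(1,4): OLD=925461409/4194304 → NEW=255, ERR=-144086111/4194304
(2,0): OLD=2458137/32768 → NEW=0, ERR=2458137/32768
(2,1): OLD=172263715/1048576 → NEW=255, ERR=-95123165/1048576
(2,2): OLD=1609291561/16777216 → NEW=0, ERR=1609291561/16777216
(2,3): OLD=57170786923/268435456 → NEW=255, ERR=-11280254357/268435456
(2,4): OLD=932794338861/4294967296 → NEW=255, ERR=-162422321619/4294967296
(3,0): OLD=913238793/16777216 → NEW=0, ERR=913238793/16777216
(3,1): OLD=16930144213/134217728 → NEW=0, ERR=16930144213/134217728
(3,2): OLD=999062785207/4294967296 → NEW=255, ERR=-96153875273/4294967296
(3,3): OLD=1494458824127/8589934592 → NEW=255, ERR=-695974496833/8589934592
(3,4): OLD=28189920301915/137438953472 → NEW=255, ERR=-6857012833445/137438953472
(4,0): OLD=196841650407/2147483648 → NEW=0, ERR=196841650407/2147483648
(4,1): OLD=12075722928359/68719476736 → NEW=255, ERR=-5447743639321/68719476736
(4,2): OLD=106667028071273/1099511627776 → NEW=0, ERR=106667028071273/1099511627776
(4,3): OLD=3841605259869415/17592186044416 → NEW=255, ERR=-644402181456665/17592186044416
(4,4): OLD=61451459808101841/281474976710656 → NEW=255, ERR=-10324659253115439/281474976710656
(5,0): OLD=74525061047061/1099511627776 → NEW=0, ERR=74525061047061/1099511627776
(5,1): OLD=1150521460968191/8796093022208 → NEW=255, ERR=-1092482259694849/8796093022208
(5,2): OLD=30443178340272247/281474976710656 → NEW=0, ERR=30443178340272247/281474976710656
(5,3): OLD=256769395843694457/1125899906842624 → NEW=255, ERR=-30335080401174663/1125899906842624
(5,4): OLD=4097562335415183971/18014398509481984 → NEW=255, ERR=-496109284502721949/18014398509481984
Row 0: .#.##
Row 1: ..###
Row 2: .#.##
Row 3: ..###
Row 4: .#.##
Row 5: .#.##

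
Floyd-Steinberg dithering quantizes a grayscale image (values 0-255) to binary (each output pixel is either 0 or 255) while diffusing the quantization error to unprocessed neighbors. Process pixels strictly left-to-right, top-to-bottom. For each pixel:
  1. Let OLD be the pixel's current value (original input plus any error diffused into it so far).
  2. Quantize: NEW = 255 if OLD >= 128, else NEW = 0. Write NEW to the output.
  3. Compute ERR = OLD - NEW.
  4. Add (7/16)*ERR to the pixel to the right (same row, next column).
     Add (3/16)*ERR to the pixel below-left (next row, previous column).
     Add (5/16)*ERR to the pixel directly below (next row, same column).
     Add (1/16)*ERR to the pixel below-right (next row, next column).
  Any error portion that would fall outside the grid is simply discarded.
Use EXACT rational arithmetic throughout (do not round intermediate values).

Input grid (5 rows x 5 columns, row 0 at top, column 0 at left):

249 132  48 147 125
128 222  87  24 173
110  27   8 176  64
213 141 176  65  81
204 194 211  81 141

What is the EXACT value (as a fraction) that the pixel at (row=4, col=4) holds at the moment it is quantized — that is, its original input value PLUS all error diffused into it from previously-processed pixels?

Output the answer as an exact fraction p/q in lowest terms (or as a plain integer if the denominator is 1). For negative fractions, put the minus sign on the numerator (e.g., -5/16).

Answer: 28351666251605693/140737488355328

Derivation:
(0,0): OLD=249 → NEW=255, ERR=-6
(0,1): OLD=1035/8 → NEW=255, ERR=-1005/8
(0,2): OLD=-891/128 → NEW=0, ERR=-891/128
(0,3): OLD=294819/2048 → NEW=255, ERR=-227421/2048
(0,4): OLD=2504053/32768 → NEW=0, ERR=2504053/32768
(1,0): OLD=13129/128 → NEW=0, ERR=13129/128
(1,1): OLD=231359/1024 → NEW=255, ERR=-29761/1024
(1,2): OLD=1423339/32768 → NEW=0, ERR=1423339/32768
(1,3): OLD=2909167/131072 → NEW=0, ERR=2909167/131072
(1,4): OLD=418697581/2097152 → NEW=255, ERR=-116076179/2097152
(2,0): OLD=2238117/16384 → NEW=255, ERR=-1939803/16384
(2,1): OLD=-10132185/524288 → NEW=0, ERR=-10132185/524288
(2,2): OLD=129723061/8388608 → NEW=0, ERR=129723061/8388608
(2,3): OLD=24432775631/134217728 → NEW=255, ERR=-9792745009/134217728
(2,4): OLD=34724348137/2147483648 → NEW=0, ERR=34724348137/2147483648
(3,0): OLD=1446008469/8388608 → NEW=255, ERR=-693086571/8388608
(3,1): OLD=6329254449/67108864 → NEW=0, ERR=6329254449/67108864
(3,2): OLD=444972454827/2147483648 → NEW=255, ERR=-102635875413/2147483648
(3,3): OLD=108611801667/4294967296 → NEW=0, ERR=108611801667/4294967296
(3,4): OLD=6360435868367/68719476736 → NEW=0, ERR=6360435868367/68719476736
(4,0): OLD=210307632603/1073741824 → NEW=255, ERR=-63496532517/1073741824
(4,1): OLD=6304180711579/34359738368 → NEW=255, ERR=-2457552572261/34359738368
(4,2): OLD=96432000209397/549755813888 → NEW=255, ERR=-43755732332043/549755813888
(4,3): OLD=602080638276507/8796093022208 → NEW=0, ERR=602080638276507/8796093022208
(4,4): OLD=28351666251605693/140737488355328 → NEW=255, ERR=-7536393279002947/140737488355328
Target (4,4): original=141, with diffused error = 28351666251605693/140737488355328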